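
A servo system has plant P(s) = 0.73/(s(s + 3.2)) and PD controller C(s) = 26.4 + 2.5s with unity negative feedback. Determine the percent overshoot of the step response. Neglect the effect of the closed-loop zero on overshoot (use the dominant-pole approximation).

Forward path: (26.4 + 2.5s)·0.73/(s(s+3.2)). The closed-loop characteristic equation is s² + (3.2 + 0.73·2.5)s + 0.73·26.4 = 0.
That is s² + 5.025s + 19.27 = 0, so ω_n = 4.39 rad/s and ζ = 5.025/(2·4.39) = 0.5723.
%OS = 100·exp(−πζ/√(1−ζ²)) = 11.2%.

11.2%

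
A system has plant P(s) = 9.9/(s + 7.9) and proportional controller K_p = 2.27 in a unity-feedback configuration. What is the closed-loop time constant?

Closed-loop transfer function: T(s) = K_p·P(s)/(1 + K_p·P(s)) = 22.47/(s + 7.9 + 22.47) = 22.47/(s + 30.37).
Time constant τ = 1/30.37 = 0.0329 s.

τ = 0.0329 s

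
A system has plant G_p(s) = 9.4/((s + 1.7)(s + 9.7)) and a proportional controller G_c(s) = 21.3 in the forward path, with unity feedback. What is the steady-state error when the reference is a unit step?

0.0761

The loop is type 0. Static position error constant K_pos = G_c(0)·G_p(0) = 21.3·0.57 = 12.14.
Steady-state error to a unit step: e_ss = 1/(1+K_pos) = 1/13.14 = 0.0761.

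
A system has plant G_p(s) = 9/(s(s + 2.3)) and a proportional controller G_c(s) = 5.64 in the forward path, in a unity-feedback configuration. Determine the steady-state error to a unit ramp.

The loop has one pole at the origin (type 1). Velocity error constant K_v = lim_{s→0} s·G_c(s)G_p(s) = 5.64·9/2.3 = 22.07.
Steady-state error to a unit ramp: e_ss = 1/K_v = 0.0453.

0.0453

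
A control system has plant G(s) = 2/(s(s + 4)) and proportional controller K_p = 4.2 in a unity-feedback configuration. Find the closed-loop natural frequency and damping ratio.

ω_n = 2.9 rad/s, ζ = 0.69

The closed-loop denominator is s(s+4) + 4.2·2 = s² + 4s + 8.4.
So ω_n² = 8.4 ⇒ ω_n = 2.898 rad/s, and ζ = 4/(2ω_n) = 0.69.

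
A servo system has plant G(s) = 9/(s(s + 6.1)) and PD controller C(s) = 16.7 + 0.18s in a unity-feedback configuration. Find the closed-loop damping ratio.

Forward path: (16.7 + 0.18s)·9/(s(s+6.1)). The closed-loop characteristic equation is s² + (6.1 + 9·0.18)s + 9·16.7 = 0.
That is s² + 7.72s + 150.3 = 0, so ω_n = 12.26 rad/s and ζ = 7.72/(2·12.26) = 0.3149.

ζ = 0.315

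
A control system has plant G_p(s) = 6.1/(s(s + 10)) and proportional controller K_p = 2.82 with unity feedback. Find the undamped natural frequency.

With unity feedback the closed-loop characteristic equation is s² + 10s + 2.82·6.1 = s² + 10s + 17.2 = 0.
Matching s² + 2ζω_n s + ω_n²: ω_n = √17.2 = 4.148 rad/s and 2ζω_n = 10, so ζ = 10/(2·4.148) = 1.21.

ω_n = 4.15 rad/s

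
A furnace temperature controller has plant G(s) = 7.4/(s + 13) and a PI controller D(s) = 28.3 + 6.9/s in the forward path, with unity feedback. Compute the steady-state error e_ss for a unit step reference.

The open loop D(s)G(s) has a pole at the origin (type 1), so the static position error constant is infinite and e_ss = 1/(1+∞) = 0.

0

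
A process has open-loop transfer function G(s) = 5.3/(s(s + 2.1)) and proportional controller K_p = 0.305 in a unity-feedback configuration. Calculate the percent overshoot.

From 1 + K_pG(s) = 0: s² + 2.1s + 1.616 = 0 ⇒ ω_n = 1.271, ζ = 0.8259.
%OS = 100·exp(−πζ/√(1−ζ²)) = 100·exp(−π·0.8259/√0.318) = 1%.

1%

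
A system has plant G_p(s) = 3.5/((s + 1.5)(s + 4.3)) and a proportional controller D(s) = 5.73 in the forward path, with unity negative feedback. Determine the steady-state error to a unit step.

0.243

The loop is type 0. Static position error constant K_pos = D(0)·G_p(0) = 5.73·0.5426 = 3.109.
Steady-state error to a unit step: e_ss = 1/(1+K_pos) = 1/4.109 = 0.243.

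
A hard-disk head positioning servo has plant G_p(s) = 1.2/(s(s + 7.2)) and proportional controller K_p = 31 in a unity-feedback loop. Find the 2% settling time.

Closed-loop characteristic equation: s² + 7.2s + 37.2 = 0, so ω_n = 6.099 rad/s and ζ = 7.2/(2·6.099) = 0.5902.
2% settling time T_s ≈ 4/(ζω_n) = 4/3.6 = 1.11 s.

T_s ≈ 1.11 s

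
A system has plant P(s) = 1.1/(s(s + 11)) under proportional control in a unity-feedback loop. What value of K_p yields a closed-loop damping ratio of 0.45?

Closed-loop characteristic equation: s² + 11s + K_p·1.1 = 0.
So ω_n = √(1.1K_p) and 2ζω_n = 11, giving ζ = 11/(2√(1.1K_p)).
Setting ζ = 0.45: √(1.1K_p) = 11/(2·0.45) = 12.22, so K_p = 149.4/1.1 = 136.

K_p = 136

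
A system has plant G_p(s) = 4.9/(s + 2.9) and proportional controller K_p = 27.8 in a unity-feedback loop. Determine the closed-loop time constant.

Closed-loop transfer function: T(s) = K_p·G_p(s)/(1 + K_p·G_p(s)) = 136.2/(s + 2.9 + 136.2) = 136.2/(s + 139.1).
Time constant τ = 1/139.1 = 0.00719 s.

τ = 0.00719 s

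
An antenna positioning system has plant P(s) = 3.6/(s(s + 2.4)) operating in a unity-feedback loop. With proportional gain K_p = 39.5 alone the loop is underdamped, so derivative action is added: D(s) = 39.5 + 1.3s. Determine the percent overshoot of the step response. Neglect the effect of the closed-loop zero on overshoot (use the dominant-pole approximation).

Forward path: (39.5 + 1.3s)·3.6/(s(s+2.4)). The closed-loop characteristic equation is s² + (2.4 + 3.6·1.3)s + 3.6·39.5 = 0.
That is s² + 7.08s + 142.2 = 0, so ω_n = 11.92 rad/s and ζ = 7.08/(2·11.92) = 0.2969.
%OS = 100·exp(−πζ/√(1−ζ²)) = 37.7%.

37.7%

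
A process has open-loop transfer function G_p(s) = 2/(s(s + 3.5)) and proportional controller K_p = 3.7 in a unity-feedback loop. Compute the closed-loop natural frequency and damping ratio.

With unity feedback the closed-loop characteristic equation is s² + 3.5s + 3.7·2 = s² + 3.5s + 7.4 = 0.
Matching s² + 2ζω_n s + ω_n²: ω_n = √7.4 = 2.72 rad/s and 2ζω_n = 3.5, so ζ = 3.5/(2·2.72) = 0.643.

ω_n = 2.72 rad/s, ζ = 0.643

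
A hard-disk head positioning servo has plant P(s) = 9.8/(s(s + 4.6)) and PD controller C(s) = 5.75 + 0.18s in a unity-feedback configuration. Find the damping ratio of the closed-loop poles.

Forward path: (5.75 + 0.18s)·9.8/(s(s+4.6)). The closed-loop characteristic equation is s² + (4.6 + 9.8·0.18)s + 9.8·5.75 = 0.
That is s² + 6.364s + 56.35 = 0, so ω_n = 7.507 rad/s and ζ = 6.364/(2·7.507) = 0.4239.

ζ = 0.424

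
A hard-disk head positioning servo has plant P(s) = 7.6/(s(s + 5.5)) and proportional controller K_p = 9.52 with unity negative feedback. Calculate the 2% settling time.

T_s ≈ 1.45 s

The closed-loop denominator s² + 5.5s + 72.35 gives ω_n = √72.35 = 8.506 and ζ = 5.5/(2ω_n) = 0.3233.
2% settling time T_s ≈ 4/(ζω_n) = 4/2.75 = 1.45 s.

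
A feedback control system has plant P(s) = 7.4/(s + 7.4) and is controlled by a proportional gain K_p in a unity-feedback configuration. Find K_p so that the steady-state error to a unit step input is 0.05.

Steady-state error for a unit step on this type-0 loop is 1/(1 + K_p·P(0)).
P(0) = 1. Require 1/(1 + K_p·1) = 0.05, so 1 + 1·K_p = 20.
K_p = (20 − 1)/1 = 19.

K_p = 19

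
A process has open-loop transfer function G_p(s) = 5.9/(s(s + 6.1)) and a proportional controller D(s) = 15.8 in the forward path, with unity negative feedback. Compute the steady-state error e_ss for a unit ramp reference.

0.0654

The loop has one pole at the origin (type 1). Velocity error constant K_v = lim_{s→0} s·D(s)G_p(s) = 15.8·5.9/6.1 = 15.28.
Steady-state error to a unit ramp: e_ss = 1/K_v = 0.0654.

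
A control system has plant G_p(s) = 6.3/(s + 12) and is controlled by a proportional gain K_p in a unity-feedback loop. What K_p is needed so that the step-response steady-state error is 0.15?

For a type-0 loop with proportional control, e_ss = 1/(1 + K_p·G_p(0)).
G_p(0) = 0.525. Require 1/(1 + K_p·0.525) = 0.15, so 1 + 0.525·K_p = 6.667.
K_p = (6.667 − 1)/0.525 = 10.8.

K_p = 10.8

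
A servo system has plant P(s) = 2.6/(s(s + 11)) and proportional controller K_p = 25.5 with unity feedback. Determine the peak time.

T_p = 0.523 s

From 1 + K_pP(s) = 0: s² + 11s + 66.3 = 0 ⇒ ω_n = 8.142, ζ = 0.6755.
Damped frequency ω_d = ω_n√(1−ζ²) = 6.004 rad/s, so peak time T_p = π/ω_d = 0.523 s.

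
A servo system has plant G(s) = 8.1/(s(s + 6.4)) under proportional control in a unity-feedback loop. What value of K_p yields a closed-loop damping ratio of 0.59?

Closed-loop characteristic equation: s² + 6.4s + K_p·8.1 = 0.
So ω_n = √(8.1K_p) and 2ζω_n = 6.4, giving ζ = 6.4/(2√(8.1K_p)).
Setting ζ = 0.59: √(8.1K_p) = 6.4/(2·0.59) = 5.424, so K_p = 29.42/8.1 = 3.63.

K_p = 3.63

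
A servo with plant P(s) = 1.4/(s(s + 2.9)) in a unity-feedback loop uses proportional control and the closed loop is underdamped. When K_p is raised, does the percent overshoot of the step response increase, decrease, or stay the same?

ζ = 2.9/(2√(1.4K_p)) decreases as K_p grows; lower damping means more overshoot.

increase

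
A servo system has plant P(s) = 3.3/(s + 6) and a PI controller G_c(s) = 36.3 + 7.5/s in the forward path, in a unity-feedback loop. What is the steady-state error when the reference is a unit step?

The open loop G_c(s)P(s) has a pole at the origin (type 1), so the static position error constant is infinite and e_ss = 1/(1+∞) = 0.

0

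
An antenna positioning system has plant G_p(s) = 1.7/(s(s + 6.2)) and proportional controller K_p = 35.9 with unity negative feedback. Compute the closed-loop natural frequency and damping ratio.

1 + K_p·G_p(s) = 0 gives s² + 6.2s + 61.03 = 0.
Matching s² + 2ζω_n s + ω_n²: ω_n = √61.03 = 7.812 rad/s and 2ζω_n = 6.2, so ζ = 6.2/(2·7.812) = 0.397.

ω_n = 7.81 rad/s, ζ = 0.397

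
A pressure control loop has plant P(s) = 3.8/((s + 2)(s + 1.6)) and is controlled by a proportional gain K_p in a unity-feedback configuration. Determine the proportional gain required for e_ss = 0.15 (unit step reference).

Steady-state error for a unit step on this type-0 loop is 1/(1 + K_p·P(0)).
P(0) = 1.187. Require 1/(1 + K_p·1.187) = 0.15, so 1 + 1.187·K_p = 6.667.
K_p = (6.667 − 1)/1.187 = 4.77.

K_p = 4.77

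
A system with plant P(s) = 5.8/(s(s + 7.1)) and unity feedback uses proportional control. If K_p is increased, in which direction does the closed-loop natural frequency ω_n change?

ω_n = √(5.8·K_p), which grows with K_p.

increase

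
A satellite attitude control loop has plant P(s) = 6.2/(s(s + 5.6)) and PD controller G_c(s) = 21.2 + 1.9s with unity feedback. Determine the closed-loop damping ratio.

ζ = 0.758

Forward path: (21.2 + 1.9s)·6.2/(s(s+5.6)). The closed-loop characteristic equation is s² + (5.6 + 6.2·1.9)s + 6.2·21.2 = 0.
That is s² + 17.38s + 131.4 = 0, so ω_n = 11.46 rad/s and ζ = 17.38/(2·11.46) = 0.758.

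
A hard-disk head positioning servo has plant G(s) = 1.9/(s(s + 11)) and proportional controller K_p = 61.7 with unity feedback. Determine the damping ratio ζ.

The closed-loop denominator is s(s+11) + 61.7·1.9 = s² + 11s + 117.2.
Matching s² + 2ζω_n s + ω_n²: ω_n = √117.2 = 10.83 rad/s and 2ζω_n = 11, so ζ = 11/(2·10.83) = 0.508.

ζ = 0.508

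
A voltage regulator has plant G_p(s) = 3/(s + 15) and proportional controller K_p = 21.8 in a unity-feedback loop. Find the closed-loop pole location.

s = -80.4

Closed-loop transfer function: T(s) = K_p·G_p(s)/(1 + K_p·G_p(s)) = 65.4/(s + 15 + 65.4) = 65.4/(s + 80.4).
The closed-loop pole is at s = −80.4.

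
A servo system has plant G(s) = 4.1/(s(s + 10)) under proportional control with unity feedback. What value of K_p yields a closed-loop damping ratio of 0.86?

K_p = 8.24

Closed-loop characteristic equation: s² + 10s + K_p·4.1 = 0.
So ω_n = √(4.1K_p) and 2ζω_n = 10, giving ζ = 10/(2√(4.1K_p)).
Setting ζ = 0.86: √(4.1K_p) = 10/(2·0.86) = 5.814, so K_p = 33.8/4.1 = 8.24.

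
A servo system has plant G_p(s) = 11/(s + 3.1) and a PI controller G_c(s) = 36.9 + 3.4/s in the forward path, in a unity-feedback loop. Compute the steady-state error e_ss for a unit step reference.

The open loop G_c(s)G_p(s) has a pole at the origin (type 1), so the static position error constant is infinite and e_ss = 1/(1+∞) = 0.

0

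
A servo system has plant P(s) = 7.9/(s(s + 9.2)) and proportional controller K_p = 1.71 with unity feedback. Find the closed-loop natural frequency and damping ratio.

1 + K_p·P(s) = 0 gives s² + 9.2s + 13.51 = 0.
So ω_n² = 13.51 ⇒ ω_n = 3.675 rad/s, and ζ = 9.2/(2ω_n) = 1.25.

ω_n = 3.68 rad/s, ζ = 1.25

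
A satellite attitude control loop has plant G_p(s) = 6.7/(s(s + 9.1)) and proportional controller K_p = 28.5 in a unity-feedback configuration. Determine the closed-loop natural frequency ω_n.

ω_n = 13.8 rad/s

With unity feedback the closed-loop characteristic equation is s² + 9.1s + 28.5·6.7 = s² + 9.1s + 191 = 0.
Matching s² + 2ζω_n s + ω_n²: ω_n = √191 = 13.82 rad/s and 2ζω_n = 9.1, so ζ = 9.1/(2·13.82) = 0.329.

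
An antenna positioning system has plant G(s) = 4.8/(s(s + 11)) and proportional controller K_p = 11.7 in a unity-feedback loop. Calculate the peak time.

The closed-loop denominator s² + 11s + 56.16 gives ω_n = √56.16 = 7.494 and ζ = 11/(2ω_n) = 0.7339.
Damped frequency ω_d = ω_n√(1−ζ²) = 5.09 rad/s, so peak time T_p = π/ω_d = 0.617 s.

T_p = 0.617 s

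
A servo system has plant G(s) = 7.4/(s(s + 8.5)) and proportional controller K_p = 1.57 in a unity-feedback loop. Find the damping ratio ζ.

ζ = 1.25

With unity feedback the closed-loop characteristic equation is s² + 8.5s + 1.57·7.4 = s² + 8.5s + 11.62 = 0.
Matching s² + 2ζω_n s + ω_n²: ω_n = √11.62 = 3.409 rad/s and 2ζω_n = 8.5, so ζ = 8.5/(2·3.409) = 1.25.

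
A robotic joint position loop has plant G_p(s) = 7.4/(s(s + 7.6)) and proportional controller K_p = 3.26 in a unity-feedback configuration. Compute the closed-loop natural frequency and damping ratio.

ω_n = 4.91 rad/s, ζ = 0.774

1 + K_p·G_p(s) = 0 gives s² + 7.6s + 24.12 = 0.
So ω_n² = 24.12 ⇒ ω_n = 4.912 rad/s, and ζ = 7.6/(2ω_n) = 0.774.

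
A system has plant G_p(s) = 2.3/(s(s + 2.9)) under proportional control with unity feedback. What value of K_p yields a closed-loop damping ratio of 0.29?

Closed-loop characteristic equation: s² + 2.9s + K_p·2.3 = 0.
So ω_n = √(2.3K_p) and 2ζω_n = 2.9, giving ζ = 2.9/(2√(2.3K_p)).
Setting ζ = 0.29: √(2.3K_p) = 2.9/(2·0.29) = 5, so K_p = 25/2.3 = 10.9.

K_p = 10.9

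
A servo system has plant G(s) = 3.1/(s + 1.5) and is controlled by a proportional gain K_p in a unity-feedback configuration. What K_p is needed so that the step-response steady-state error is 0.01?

K_p = 47.9

The loop is type 0, so e_ss(step) = 1/(1 + K_pos) with K_pos = K_p·G(0).
G(0) = 2.067. Require 1/(1 + K_p·2.067) = 0.01, so 1 + 2.067·K_p = 100.
K_p = (100 − 1)/2.067 = 47.9.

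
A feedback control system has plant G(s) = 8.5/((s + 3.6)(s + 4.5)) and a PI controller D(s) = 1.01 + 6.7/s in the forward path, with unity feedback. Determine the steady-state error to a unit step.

The open loop D(s)G(s) has a pole at the origin (type 1), so the static position error constant is infinite and e_ss = 1/(1+∞) = 0.

0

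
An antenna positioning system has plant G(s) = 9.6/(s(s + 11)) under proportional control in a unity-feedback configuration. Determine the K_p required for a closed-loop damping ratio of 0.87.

Closed-loop characteristic equation: s² + 11s + K_p·9.6 = 0.
So ω_n = √(9.6K_p) and 2ζω_n = 11, giving ζ = 11/(2√(9.6K_p)).
Setting ζ = 0.87: √(9.6K_p) = 11/(2·0.87) = 6.322, so K_p = 39.97/9.6 = 4.16.

K_p = 4.16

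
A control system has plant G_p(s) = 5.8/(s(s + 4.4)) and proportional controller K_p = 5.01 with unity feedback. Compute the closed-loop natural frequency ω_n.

1 + K_p·G_p(s) = 0 gives s² + 4.4s + 29.06 = 0.
Matching s² + 2ζω_n s + ω_n²: ω_n = √29.06 = 5.391 rad/s and 2ζω_n = 4.4, so ζ = 4.4/(2·5.391) = 0.408.

ω_n = 5.39 rad/s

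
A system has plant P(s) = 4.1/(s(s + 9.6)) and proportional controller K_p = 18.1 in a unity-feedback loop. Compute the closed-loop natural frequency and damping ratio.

ω_n = 8.61 rad/s, ζ = 0.557

With unity feedback the closed-loop characteristic equation is s² + 9.6s + 18.1·4.1 = s² + 9.6s + 74.21 = 0.
So ω_n² = 74.21 ⇒ ω_n = 8.615 rad/s, and ζ = 9.6/(2ω_n) = 0.557.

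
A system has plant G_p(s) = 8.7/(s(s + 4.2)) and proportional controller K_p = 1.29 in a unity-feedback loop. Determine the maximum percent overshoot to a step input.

The closed-loop denominator s² + 4.2s + 11.22 gives ω_n = √11.22 = 3.35 and ζ = 4.2/(2ω_n) = 0.6269.
%OS = 100·exp(−πζ/√(1−ζ²)) = 100·exp(−π·0.6269/√0.6071) = 7.99%.

7.99%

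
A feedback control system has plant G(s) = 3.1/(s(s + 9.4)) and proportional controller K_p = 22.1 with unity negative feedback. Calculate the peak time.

The closed-loop denominator s² + 9.4s + 68.51 gives ω_n = √68.51 = 8.277 and ζ = 9.4/(2ω_n) = 0.5678.
Damped frequency ω_d = ω_n√(1−ζ²) = 6.813 rad/s, so peak time T_p = π/ω_d = 0.461 s.

T_p = 0.461 s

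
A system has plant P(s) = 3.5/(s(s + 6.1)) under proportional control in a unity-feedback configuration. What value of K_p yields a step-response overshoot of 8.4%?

From %OS = 100·exp(−πζ/√(1−ζ²)) = 8.4%, ζ = −ln(0.084)/√(π²+ln²(0.084)) = 0.6191.
Characteristic equation s² + 6.1s + 3.5K_p = 0 gives ζ = 6.1/(2√(3.5K_p)).
Setting ζ = 0.6191: √(3.5K_p) = 6.1/(2·0.6191) = 4.926, so K_p = 24.27/3.5 = 6.93.

K_p = 6.93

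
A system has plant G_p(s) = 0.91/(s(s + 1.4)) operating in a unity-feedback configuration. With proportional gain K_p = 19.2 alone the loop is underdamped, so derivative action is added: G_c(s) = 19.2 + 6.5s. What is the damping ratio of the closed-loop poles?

Forward path: (19.2 + 6.5s)·0.91/(s(s+1.4)). The closed-loop characteristic equation is s² + (1.4 + 0.91·6.5)s + 0.91·19.2 = 0.
That is s² + 7.315s + 17.47 = 0, so ω_n = 4.18 rad/s and ζ = 7.315/(2·4.18) = 0.875.

ζ = 0.875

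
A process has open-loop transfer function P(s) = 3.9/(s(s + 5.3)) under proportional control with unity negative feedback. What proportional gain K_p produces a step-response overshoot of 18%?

From %OS = 100·exp(−πζ/√(1−ζ²)) = 18%, ζ = −ln(0.18)/√(π²+ln²(0.18)) = 0.4791.
Characteristic equation s² + 5.3s + 3.9K_p = 0 gives ζ = 5.3/(2√(3.9K_p)).
Setting ζ = 0.4791: √(3.9K_p) = 5.3/(2·0.4791) = 5.531, so K_p = 30.59/3.9 = 7.84.

K_p = 7.84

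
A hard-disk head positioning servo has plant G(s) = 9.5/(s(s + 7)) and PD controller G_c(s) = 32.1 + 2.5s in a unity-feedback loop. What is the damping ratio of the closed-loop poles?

ζ = 0.88

Forward path: (32.1 + 2.5s)·9.5/(s(s+7)). The closed-loop characteristic equation is s² + (7 + 9.5·2.5)s + 9.5·32.1 = 0.
That is s² + 30.75s + 304.9 = 0, so ω_n = 17.46 rad/s and ζ = 30.75/(2·17.46) = 0.8804.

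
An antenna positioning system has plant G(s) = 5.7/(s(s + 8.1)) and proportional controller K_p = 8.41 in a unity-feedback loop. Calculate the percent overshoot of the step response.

From 1 + K_pG(s) = 0: s² + 8.1s + 47.94 = 0 ⇒ ω_n = 6.924, ζ = 0.585.
%OS = 100·exp(−πζ/√(1−ζ²)) = 100·exp(−π·0.585/√0.6578) = 10.4%.

10.4%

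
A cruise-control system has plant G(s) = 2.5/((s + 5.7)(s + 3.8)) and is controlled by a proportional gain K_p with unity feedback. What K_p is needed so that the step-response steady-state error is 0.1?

Steady-state error for a unit step on this type-0 loop is 1/(1 + K_p·G(0)).
G(0) = 0.1154. Require 1/(1 + K_p·0.1154) = 0.1, so 1 + 0.1154·K_p = 10.
K_p = (10 − 1)/0.1154 = 78.

K_p = 78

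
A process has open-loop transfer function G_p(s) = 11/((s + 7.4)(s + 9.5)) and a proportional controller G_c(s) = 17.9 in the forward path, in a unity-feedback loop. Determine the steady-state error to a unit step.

The loop is type 0. Static position error constant K_pos = G_c(0)·G_p(0) = 17.9·0.1565 = 2.801.
Steady-state error to a unit step: e_ss = 1/(1+K_pos) = 1/3.801 = 0.263.

0.263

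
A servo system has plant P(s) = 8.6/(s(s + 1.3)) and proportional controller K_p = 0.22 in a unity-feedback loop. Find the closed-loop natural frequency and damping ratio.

With unity feedback the closed-loop characteristic equation is s² + 1.3s + 0.22·8.6 = s² + 1.3s + 1.892 = 0.
Matching s² + 2ζω_n s + ω_n²: ω_n = √1.892 = 1.375 rad/s and 2ζω_n = 1.3, so ζ = 1.3/(2·1.375) = 0.473.

ω_n = 1.38 rad/s, ζ = 0.473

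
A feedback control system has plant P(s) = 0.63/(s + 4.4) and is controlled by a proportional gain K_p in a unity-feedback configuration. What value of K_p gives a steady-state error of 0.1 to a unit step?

For a type-0 loop with proportional control, e_ss = 1/(1 + K_p·P(0)).
P(0) = 0.1432. Require 1/(1 + K_p·0.1432) = 0.1, so 1 + 0.1432·K_p = 10.
K_p = (10 − 1)/0.1432 = 62.9.

K_p = 62.9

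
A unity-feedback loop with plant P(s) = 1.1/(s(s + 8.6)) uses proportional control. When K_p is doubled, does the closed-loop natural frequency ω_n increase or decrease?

increase

ω_n = √(1.1·K_p), which grows with K_p.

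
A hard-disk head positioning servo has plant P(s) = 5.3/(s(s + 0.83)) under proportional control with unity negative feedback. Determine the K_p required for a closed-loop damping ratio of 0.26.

K_p = 0.481

Closed-loop characteristic equation: s² + 0.83s + K_p·5.3 = 0.
So ω_n = √(5.3K_p) and 2ζω_n = 0.83, giving ζ = 0.83/(2√(5.3K_p)).
Setting ζ = 0.26: √(5.3K_p) = 0.83/(2·0.26) = 1.596, so K_p = 2.548/5.3 = 0.481.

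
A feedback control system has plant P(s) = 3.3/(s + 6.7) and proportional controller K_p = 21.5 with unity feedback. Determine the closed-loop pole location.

Closed-loop transfer function: T(s) = K_p·P(s)/(1 + K_p·P(s)) = 70.95/(s + 6.7 + 70.95) = 70.95/(s + 77.65).
The closed-loop pole is at s = −77.65.

s = -77.65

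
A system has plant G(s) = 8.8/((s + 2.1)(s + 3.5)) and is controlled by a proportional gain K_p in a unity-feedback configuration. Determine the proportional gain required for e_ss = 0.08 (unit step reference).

K_p = 9.61

The loop is type 0, so e_ss(step) = 1/(1 + K_pos) with K_pos = K_p·G(0).
G(0) = 1.197. Require 1/(1 + K_p·1.197) = 0.08, so 1 + 1.197·K_p = 12.5.
K_p = (12.5 − 1)/1.197 = 9.61.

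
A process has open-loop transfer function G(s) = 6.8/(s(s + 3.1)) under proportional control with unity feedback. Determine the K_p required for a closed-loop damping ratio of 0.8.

Closed-loop characteristic equation: s² + 3.1s + K_p·6.8 = 0.
So ω_n = √(6.8K_p) and 2ζω_n = 3.1, giving ζ = 3.1/(2√(6.8K_p)).
Setting ζ = 0.8: √(6.8K_p) = 3.1/(2·0.8) = 1.938, so K_p = 3.754/6.8 = 0.552.

K_p = 0.552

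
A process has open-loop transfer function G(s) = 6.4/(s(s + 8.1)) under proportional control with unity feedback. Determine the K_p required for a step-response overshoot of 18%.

From %OS = 100·exp(−πζ/√(1−ζ²)) = 18%, ζ = −ln(0.18)/√(π²+ln²(0.18)) = 0.4791.
Characteristic equation s² + 8.1s + 6.4K_p = 0 gives ζ = 8.1/(2√(6.4K_p)).
Setting ζ = 0.4791: √(6.4K_p) = 8.1/(2·0.4791) = 8.453, so K_p = 71.46/6.4 = 11.2.

K_p = 11.2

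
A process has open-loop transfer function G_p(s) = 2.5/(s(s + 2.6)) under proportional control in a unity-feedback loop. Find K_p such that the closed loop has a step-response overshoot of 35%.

From %OS = 100·exp(−πζ/√(1−ζ²)) = 35%, ζ = −ln(0.35)/√(π²+ln²(0.35)) = 0.3169.
Characteristic equation s² + 2.6s + 2.5K_p = 0 gives ζ = 2.6/(2√(2.5K_p)).
Setting ζ = 0.3169: √(2.5K_p) = 2.6/(2·0.3169) = 4.102, so K_p = 16.82/2.5 = 6.73.

K_p = 6.73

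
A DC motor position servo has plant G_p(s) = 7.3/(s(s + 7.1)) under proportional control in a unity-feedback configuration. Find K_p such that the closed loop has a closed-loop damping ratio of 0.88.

Closed-loop characteristic equation: s² + 7.1s + K_p·7.3 = 0.
So ω_n = √(7.3K_p) and 2ζω_n = 7.1, giving ζ = 7.1/(2√(7.3K_p)).
Setting ζ = 0.88: √(7.3K_p) = 7.1/(2·0.88) = 4.034, so K_p = 16.27/7.3 = 2.23.

K_p = 2.23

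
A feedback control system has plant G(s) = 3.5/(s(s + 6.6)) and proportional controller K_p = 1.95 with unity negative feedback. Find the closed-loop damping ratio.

The closed-loop denominator is s(s+6.6) + 1.95·3.5 = s² + 6.6s + 6.825.
Matching s² + 2ζω_n s + ω_n²: ω_n = √6.825 = 2.612 rad/s and 2ζω_n = 6.6, so ζ = 6.6/(2·2.612) = 1.26.

ζ = 1.26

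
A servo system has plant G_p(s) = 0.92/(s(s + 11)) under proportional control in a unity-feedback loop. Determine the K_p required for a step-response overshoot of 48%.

K_p = 635

From %OS = 100·exp(−πζ/√(1−ζ²)) = 48%, ζ = −ln(0.48)/√(π²+ln²(0.48)) = 0.2275.
Characteristic equation s² + 11s + 0.92K_p = 0 gives ζ = 11/(2√(0.92K_p)).
Setting ζ = 0.2275: √(0.92K_p) = 11/(2·0.2275) = 24.18, so K_p = 584.5/0.92 = 635.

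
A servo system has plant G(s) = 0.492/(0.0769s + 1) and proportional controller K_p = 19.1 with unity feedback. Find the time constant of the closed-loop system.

Closed loop: T(s) = K_p·G/(1+K_p·G) = 9.397/(0.0769s + 1 + 9.397), with pole at s = −(1 + 9.397)/0.0769 = −135.2.
Closed-loop time constant τ = 1/135.2 = 0.0074 s.

τ = 0.0074 s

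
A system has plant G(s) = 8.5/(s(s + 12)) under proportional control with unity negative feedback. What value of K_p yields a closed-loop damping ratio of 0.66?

K_p = 9.72

Closed-loop characteristic equation: s² + 12s + K_p·8.5 = 0.
So ω_n = √(8.5K_p) and 2ζω_n = 12, giving ζ = 12/(2√(8.5K_p)).
Setting ζ = 0.66: √(8.5K_p) = 12/(2·0.66) = 9.091, so K_p = 82.64/8.5 = 9.72.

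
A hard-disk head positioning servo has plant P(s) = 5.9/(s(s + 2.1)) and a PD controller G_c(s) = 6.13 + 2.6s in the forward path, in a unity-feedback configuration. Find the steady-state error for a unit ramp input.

0.0581

The loop has one pole at the origin (type 1). Velocity error constant K_v = lim_{s→0} s·G_c(s)P(s) = 6.13·5.9/2.1 = 17.22.
Steady-state error to a unit ramp: e_ss = 1/K_v = 0.0581.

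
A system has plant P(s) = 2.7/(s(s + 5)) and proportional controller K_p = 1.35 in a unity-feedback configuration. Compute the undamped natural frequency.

The closed-loop denominator is s(s+5) + 1.35·2.7 = s² + 5s + 3.645.
So ω_n² = 3.645 ⇒ ω_n = 1.909 rad/s, and ζ = 5/(2ω_n) = 1.31.

ω_n = 1.91 rad/s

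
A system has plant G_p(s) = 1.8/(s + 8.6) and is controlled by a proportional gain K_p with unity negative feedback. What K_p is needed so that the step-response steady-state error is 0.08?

For a type-0 loop with proportional control, e_ss = 1/(1 + K_p·G_p(0)).
G_p(0) = 0.2093. Require 1/(1 + K_p·0.2093) = 0.08, so 1 + 0.2093·K_p = 12.5.
K_p = (12.5 − 1)/0.2093 = 54.9.

K_p = 54.9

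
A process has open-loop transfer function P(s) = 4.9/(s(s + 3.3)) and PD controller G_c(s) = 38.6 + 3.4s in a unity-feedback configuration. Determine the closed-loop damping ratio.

ζ = 0.726

Forward path: (38.6 + 3.4s)·4.9/(s(s+3.3)). The closed-loop characteristic equation is s² + (3.3 + 4.9·3.4)s + 4.9·38.6 = 0.
That is s² + 19.96s + 189.1 = 0, so ω_n = 13.75 rad/s and ζ = 19.96/(2·13.75) = 0.7257.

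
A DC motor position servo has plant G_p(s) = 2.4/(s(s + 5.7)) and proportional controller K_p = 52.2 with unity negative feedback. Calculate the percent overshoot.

43.7%

From 1 + K_pG_p(s) = 0: s² + 5.7s + 125.3 = 0 ⇒ ω_n = 11.19, ζ = 0.2546.
%OS = 100·exp(−πζ/√(1−ζ²)) = 100·exp(−π·0.2546/√0.9352) = 43.7%.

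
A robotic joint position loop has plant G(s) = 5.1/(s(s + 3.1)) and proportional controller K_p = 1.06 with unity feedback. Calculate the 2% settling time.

The closed-loop denominator s² + 3.1s + 5.406 gives ω_n = √5.406 = 2.325 and ζ = 3.1/(2ω_n) = 0.6666.
2% settling time T_s ≈ 4/(ζω_n) = 4/1.55 = 2.58 s.

T_s ≈ 2.58 s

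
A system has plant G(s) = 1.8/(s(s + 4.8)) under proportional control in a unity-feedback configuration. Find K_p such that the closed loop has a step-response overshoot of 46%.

K_p = 55.6

From %OS = 100·exp(−πζ/√(1−ζ²)) = 46%, ζ = −ln(0.46)/√(π²+ln²(0.46)) = 0.24.
Characteristic equation s² + 4.8s + 1.8K_p = 0 gives ζ = 4.8/(2√(1.8K_p)).
Setting ζ = 0.24: √(1.8K_p) = 4.8/(2·0.24) = 10, so K_p = 100/1.8 = 55.6.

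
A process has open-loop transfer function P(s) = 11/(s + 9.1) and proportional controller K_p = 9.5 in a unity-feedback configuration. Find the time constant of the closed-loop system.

Closed-loop transfer function: T(s) = K_p·P(s)/(1 + K_p·P(s)) = 104.5/(s + 9.1 + 104.5) = 104.5/(s + 113.6).
Time constant τ = 1/113.6 = 0.0088 s.

τ = 0.0088 s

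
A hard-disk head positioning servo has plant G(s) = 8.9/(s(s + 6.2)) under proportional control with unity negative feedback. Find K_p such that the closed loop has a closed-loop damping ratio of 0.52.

Closed-loop characteristic equation: s² + 6.2s + K_p·8.9 = 0.
So ω_n = √(8.9K_p) and 2ζω_n = 6.2, giving ζ = 6.2/(2√(8.9K_p)).
Setting ζ = 0.52: √(8.9K_p) = 6.2/(2·0.52) = 5.962, so K_p = 35.54/8.9 = 3.99.

K_p = 3.99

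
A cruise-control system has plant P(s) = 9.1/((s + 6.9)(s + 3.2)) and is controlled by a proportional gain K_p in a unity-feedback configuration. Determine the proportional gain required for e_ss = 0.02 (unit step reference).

For a type-0 loop with proportional control, e_ss = 1/(1 + K_p·P(0)).
P(0) = 0.4121. Require 1/(1 + K_p·0.4121) = 0.02, so 1 + 0.4121·K_p = 50.
K_p = (50 − 1)/0.4121 = 119.

K_p = 119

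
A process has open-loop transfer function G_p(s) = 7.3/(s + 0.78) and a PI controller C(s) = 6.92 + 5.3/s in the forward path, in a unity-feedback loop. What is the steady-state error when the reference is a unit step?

0

The open loop C(s)G_p(s) has a pole at the origin (type 1), so the static position error constant is infinite and e_ss = 1/(1+∞) = 0.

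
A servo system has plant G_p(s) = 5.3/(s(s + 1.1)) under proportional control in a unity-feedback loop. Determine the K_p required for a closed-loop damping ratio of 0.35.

K_p = 0.466

Closed-loop characteristic equation: s² + 1.1s + K_p·5.3 = 0.
So ω_n = √(5.3K_p) and 2ζω_n = 1.1, giving ζ = 1.1/(2√(5.3K_p)).
Setting ζ = 0.35: √(5.3K_p) = 1.1/(2·0.35) = 1.571, so K_p = 2.469/5.3 = 0.466.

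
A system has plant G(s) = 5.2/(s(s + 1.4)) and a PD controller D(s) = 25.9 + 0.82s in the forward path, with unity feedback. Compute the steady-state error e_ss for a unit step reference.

The open loop D(s)G(s) has a pole at the origin (type 1), so the static position error constant is infinite and e_ss = 1/(1+∞) = 0.

0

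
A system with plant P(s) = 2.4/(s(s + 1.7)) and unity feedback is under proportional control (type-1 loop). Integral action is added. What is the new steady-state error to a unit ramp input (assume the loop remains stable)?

0

The integrator raises the loop to type 2, so K_v → ∞ and e_ss to a ramp is zero.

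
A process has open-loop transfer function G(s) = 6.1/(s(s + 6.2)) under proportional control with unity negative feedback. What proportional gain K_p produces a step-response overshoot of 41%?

From %OS = 100·exp(−πζ/√(1−ζ²)) = 41%, ζ = −ln(0.41)/√(π²+ln²(0.41)) = 0.273.
Characteristic equation s² + 6.2s + 6.1K_p = 0 gives ζ = 6.2/(2√(6.1K_p)).
Setting ζ = 0.273: √(6.1K_p) = 6.2/(2·0.273) = 11.35, so K_p = 128.9/6.1 = 21.1.

K_p = 21.1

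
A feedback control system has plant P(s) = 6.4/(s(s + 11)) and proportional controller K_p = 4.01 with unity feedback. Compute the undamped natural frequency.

ω_n = 5.07 rad/s

With unity feedback the closed-loop characteristic equation is s² + 11s + 4.01·6.4 = s² + 11s + 25.66 = 0.
Matching s² + 2ζω_n s + ω_n²: ω_n = √25.66 = 5.066 rad/s and 2ζω_n = 11, so ζ = 11/(2·5.066) = 1.09.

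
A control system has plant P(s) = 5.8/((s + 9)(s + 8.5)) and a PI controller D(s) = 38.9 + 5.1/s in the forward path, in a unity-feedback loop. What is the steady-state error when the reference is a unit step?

The open loop D(s)P(s) has a pole at the origin (type 1), so the static position error constant is infinite and e_ss = 1/(1+∞) = 0.

0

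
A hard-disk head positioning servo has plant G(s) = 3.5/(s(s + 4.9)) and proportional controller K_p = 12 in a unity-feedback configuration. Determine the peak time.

Closed-loop characteristic equation: s² + 4.9s + 42 = 0, so ω_n = 6.481 rad/s and ζ = 4.9/(2·6.481) = 0.378.
Damped frequency ω_d = ω_n√(1−ζ²) = 6 rad/s, so peak time T_p = π/ω_d = 0.524 s.

T_p = 0.524 s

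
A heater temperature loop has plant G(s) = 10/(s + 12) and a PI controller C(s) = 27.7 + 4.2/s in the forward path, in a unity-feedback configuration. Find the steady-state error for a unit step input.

The open loop C(s)G(s) has a pole at the origin (type 1), so the static position error constant is infinite and e_ss = 1/(1+∞) = 0.

0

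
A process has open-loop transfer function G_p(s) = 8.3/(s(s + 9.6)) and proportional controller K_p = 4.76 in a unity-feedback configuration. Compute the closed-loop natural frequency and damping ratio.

The closed-loop denominator is s(s+9.6) + 4.76·8.3 = s² + 9.6s + 39.51.
Matching s² + 2ζω_n s + ω_n²: ω_n = √39.51 = 6.286 rad/s and 2ζω_n = 9.6, so ζ = 9.6/(2·6.286) = 0.764.

ω_n = 6.29 rad/s, ζ = 0.764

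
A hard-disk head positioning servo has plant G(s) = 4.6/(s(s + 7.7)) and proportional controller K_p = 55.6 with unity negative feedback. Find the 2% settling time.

Closed-loop characteristic equation: s² + 7.7s + 255.8 = 0, so ω_n = 15.99 rad/s and ζ = 7.7/(2·15.99) = 0.2407.
2% settling time T_s ≈ 4/(ζω_n) = 4/3.85 = 1.04 s.

T_s ≈ 1.04 s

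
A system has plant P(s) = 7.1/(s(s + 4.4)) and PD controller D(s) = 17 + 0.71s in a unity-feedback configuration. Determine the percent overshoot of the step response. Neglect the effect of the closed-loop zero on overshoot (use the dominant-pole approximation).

22.4%

Forward path: (17 + 0.71s)·7.1/(s(s+4.4)). The closed-loop characteristic equation is s² + (4.4 + 7.1·0.71)s + 7.1·17 = 0.
That is s² + 9.441s + 120.7 = 0, so ω_n = 10.99 rad/s and ζ = 9.441/(2·10.99) = 0.4297.
%OS = 100·exp(−πζ/√(1−ζ²)) = 22.4%.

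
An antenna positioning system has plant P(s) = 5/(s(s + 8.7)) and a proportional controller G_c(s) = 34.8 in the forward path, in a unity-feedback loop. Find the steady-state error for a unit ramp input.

The loop has one pole at the origin (type 1). Velocity error constant K_v = lim_{s→0} s·G_c(s)P(s) = 34.8·5/8.7 = 20.
Steady-state error to a unit ramp: e_ss = 1/K_v = 0.05.

0.05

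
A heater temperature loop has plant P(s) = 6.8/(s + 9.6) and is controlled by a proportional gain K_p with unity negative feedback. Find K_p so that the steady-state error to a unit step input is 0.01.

The loop is type 0, so e_ss(step) = 1/(1 + K_pos) with K_pos = K_p·P(0).
P(0) = 0.7083. Require 1/(1 + K_p·0.7083) = 0.01, so 1 + 0.7083·K_p = 100.
K_p = (100 − 1)/0.7083 = 140.

K_p = 140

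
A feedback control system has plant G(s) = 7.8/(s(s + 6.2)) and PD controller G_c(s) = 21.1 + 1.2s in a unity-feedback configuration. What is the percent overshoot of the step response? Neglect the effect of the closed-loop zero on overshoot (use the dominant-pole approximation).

9.11%

Forward path: (21.1 + 1.2s)·7.8/(s(s+6.2)). The closed-loop characteristic equation is s² + (6.2 + 7.8·1.2)s + 7.8·21.1 = 0.
That is s² + 15.56s + 164.6 = 0, so ω_n = 12.83 rad/s and ζ = 15.56/(2·12.83) = 0.6064.
%OS = 100·exp(−πζ/√(1−ζ²)) = 9.11%.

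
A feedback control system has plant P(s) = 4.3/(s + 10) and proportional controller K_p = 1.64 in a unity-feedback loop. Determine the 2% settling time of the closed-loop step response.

T_s ≈ 0.235 s

Closed-loop transfer function: T(s) = K_p·P(s)/(1 + K_p·P(s)) = 7.052/(s + 10 + 7.052) = 7.052/(s + 17.05).
Time constant τ = 1/17.05 = 0.05864 s, so the 2% settling time is about 4τ = 0.235 s.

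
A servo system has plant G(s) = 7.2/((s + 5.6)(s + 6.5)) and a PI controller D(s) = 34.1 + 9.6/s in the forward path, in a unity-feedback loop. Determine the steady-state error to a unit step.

0

The open loop D(s)G(s) has a pole at the origin (type 1), so the static position error constant is infinite and e_ss = 1/(1+∞) = 0.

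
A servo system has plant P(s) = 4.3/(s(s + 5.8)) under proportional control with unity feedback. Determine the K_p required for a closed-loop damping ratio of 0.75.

K_p = 3.48

Closed-loop characteristic equation: s² + 5.8s + K_p·4.3 = 0.
So ω_n = √(4.3K_p) and 2ζω_n = 5.8, giving ζ = 5.8/(2√(4.3K_p)).
Setting ζ = 0.75: √(4.3K_p) = 5.8/(2·0.75) = 3.867, so K_p = 14.95/4.3 = 3.48.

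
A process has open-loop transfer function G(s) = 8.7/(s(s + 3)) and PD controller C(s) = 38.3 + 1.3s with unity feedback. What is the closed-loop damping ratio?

ζ = 0.392

Forward path: (38.3 + 1.3s)·8.7/(s(s+3)). The closed-loop characteristic equation is s² + (3 + 8.7·1.3)s + 8.7·38.3 = 0.
That is s² + 14.31s + 333.2 = 0, so ω_n = 18.25 rad/s and ζ = 14.31/(2·18.25) = 0.392.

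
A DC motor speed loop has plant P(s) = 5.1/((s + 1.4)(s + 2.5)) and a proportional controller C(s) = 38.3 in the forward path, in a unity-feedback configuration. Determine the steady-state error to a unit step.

The loop is type 0. Static position error constant K_pos = C(0)·P(0) = 38.3·1.457 = 55.81.
Steady-state error to a unit step: e_ss = 1/(1+K_pos) = 1/56.81 = 0.0176.

0.0176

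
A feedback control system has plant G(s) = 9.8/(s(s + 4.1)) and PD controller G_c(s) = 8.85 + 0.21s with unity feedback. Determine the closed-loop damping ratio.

Forward path: (8.85 + 0.21s)·9.8/(s(s+4.1)). The closed-loop characteristic equation is s² + (4.1 + 9.8·0.21)s + 9.8·8.85 = 0.
That is s² + 6.158s + 86.73 = 0, so ω_n = 9.313 rad/s and ζ = 6.158/(2·9.313) = 0.3306.

ζ = 0.331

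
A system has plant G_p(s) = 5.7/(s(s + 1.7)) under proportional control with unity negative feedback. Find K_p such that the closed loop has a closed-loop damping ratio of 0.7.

Closed-loop characteristic equation: s² + 1.7s + K_p·5.7 = 0.
So ω_n = √(5.7K_p) and 2ζω_n = 1.7, giving ζ = 1.7/(2√(5.7K_p)).
Setting ζ = 0.7: √(5.7K_p) = 1.7/(2·0.7) = 1.214, so K_p = 1.474/5.7 = 0.259.

K_p = 0.259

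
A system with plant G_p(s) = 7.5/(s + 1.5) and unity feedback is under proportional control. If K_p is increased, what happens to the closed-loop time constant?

decrease

Closed-loop pole is at s = −(1.5+K_p·7.5); larger K_p moves it further left, so τ = 1/(1.5+K_p·7.5) decreases.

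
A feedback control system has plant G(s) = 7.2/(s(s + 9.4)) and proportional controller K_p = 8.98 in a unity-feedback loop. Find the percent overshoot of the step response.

10.4%

From 1 + K_pG(s) = 0: s² + 9.4s + 64.66 = 0 ⇒ ω_n = 8.041, ζ = 0.5845.
%OS = 100·exp(−πζ/√(1−ζ²)) = 100·exp(−π·0.5845/√0.6583) = 10.4%.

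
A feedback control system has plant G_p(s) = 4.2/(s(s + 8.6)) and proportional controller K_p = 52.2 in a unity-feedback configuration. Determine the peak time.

T_p = 0.222 s

Closed-loop characteristic equation: s² + 8.6s + 219.2 = 0, so ω_n = 14.81 rad/s and ζ = 8.6/(2·14.81) = 0.2904.
Damped frequency ω_d = ω_n√(1−ζ²) = 14.17 rad/s, so peak time T_p = π/ω_d = 0.222 s.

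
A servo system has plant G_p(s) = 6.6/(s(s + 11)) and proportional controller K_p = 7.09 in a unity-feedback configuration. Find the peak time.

T_p = 0.772 s

From 1 + K_pG_p(s) = 0: s² + 11s + 46.79 = 0 ⇒ ω_n = 6.841, ζ = 0.804.
Damped frequency ω_d = ω_n√(1−ζ²) = 4.067 rad/s, so peak time T_p = π/ω_d = 0.772 s.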